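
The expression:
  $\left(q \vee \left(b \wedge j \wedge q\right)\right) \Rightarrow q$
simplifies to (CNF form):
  $\text{True}$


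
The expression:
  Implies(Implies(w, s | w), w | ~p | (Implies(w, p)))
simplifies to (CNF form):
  True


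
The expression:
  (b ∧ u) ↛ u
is never true.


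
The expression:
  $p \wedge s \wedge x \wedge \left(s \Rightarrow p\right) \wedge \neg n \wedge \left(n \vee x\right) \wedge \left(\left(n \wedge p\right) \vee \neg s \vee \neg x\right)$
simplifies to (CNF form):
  $\text{False}$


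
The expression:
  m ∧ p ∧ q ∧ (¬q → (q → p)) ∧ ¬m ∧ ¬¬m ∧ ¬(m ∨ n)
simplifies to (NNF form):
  False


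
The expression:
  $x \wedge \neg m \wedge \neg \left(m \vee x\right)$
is never true.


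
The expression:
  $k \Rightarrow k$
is always true.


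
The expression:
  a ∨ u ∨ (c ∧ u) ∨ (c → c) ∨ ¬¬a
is always true.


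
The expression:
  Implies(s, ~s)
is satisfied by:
  {s: False}


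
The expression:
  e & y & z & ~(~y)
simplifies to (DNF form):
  e & y & z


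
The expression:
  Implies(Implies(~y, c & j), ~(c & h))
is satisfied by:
  {j: False, h: False, c: False, y: False}
  {y: True, j: False, h: False, c: False}
  {j: True, y: False, h: False, c: False}
  {y: True, j: True, h: False, c: False}
  {c: True, y: False, j: False, h: False}
  {y: True, c: True, j: False, h: False}
  {c: True, j: True, y: False, h: False}
  {y: True, c: True, j: True, h: False}
  {h: True, c: False, j: False, y: False}
  {h: True, y: True, c: False, j: False}
  {h: True, j: True, c: False, y: False}
  {y: True, h: True, j: True, c: False}
  {h: True, c: True, y: False, j: False}


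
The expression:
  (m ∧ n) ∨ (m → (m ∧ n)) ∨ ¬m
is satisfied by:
  {n: True, m: False}
  {m: False, n: False}
  {m: True, n: True}


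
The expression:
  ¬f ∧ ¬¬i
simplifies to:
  i ∧ ¬f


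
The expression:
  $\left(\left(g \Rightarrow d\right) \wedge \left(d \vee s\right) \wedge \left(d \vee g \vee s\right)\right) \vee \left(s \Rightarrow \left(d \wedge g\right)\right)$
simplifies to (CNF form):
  $d \vee \neg g \vee \neg s$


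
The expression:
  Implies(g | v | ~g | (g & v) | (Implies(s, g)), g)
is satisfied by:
  {g: True}


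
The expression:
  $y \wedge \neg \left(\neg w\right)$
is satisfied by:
  {w: True, y: True}


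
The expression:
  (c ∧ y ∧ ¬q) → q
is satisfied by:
  {q: True, c: False, y: False}
  {c: False, y: False, q: False}
  {y: True, q: True, c: False}
  {y: True, c: False, q: False}
  {q: True, c: True, y: False}
  {c: True, q: False, y: False}
  {y: True, c: True, q: True}


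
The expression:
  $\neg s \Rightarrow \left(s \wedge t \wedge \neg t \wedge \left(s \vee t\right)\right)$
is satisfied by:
  {s: True}


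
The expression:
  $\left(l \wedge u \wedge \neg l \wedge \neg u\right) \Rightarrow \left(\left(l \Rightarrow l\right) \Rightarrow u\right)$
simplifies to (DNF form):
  $\text{True}$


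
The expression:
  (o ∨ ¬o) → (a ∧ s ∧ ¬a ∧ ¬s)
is never true.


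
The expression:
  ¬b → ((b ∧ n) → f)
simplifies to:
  True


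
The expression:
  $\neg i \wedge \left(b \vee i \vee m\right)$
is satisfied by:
  {b: True, m: True, i: False}
  {b: True, i: False, m: False}
  {m: True, i: False, b: False}


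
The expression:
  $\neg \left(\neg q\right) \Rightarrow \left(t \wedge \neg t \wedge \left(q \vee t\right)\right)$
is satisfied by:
  {q: False}


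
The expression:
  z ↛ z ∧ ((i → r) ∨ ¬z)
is never true.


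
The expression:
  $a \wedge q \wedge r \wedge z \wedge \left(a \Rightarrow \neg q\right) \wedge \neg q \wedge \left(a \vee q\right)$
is never true.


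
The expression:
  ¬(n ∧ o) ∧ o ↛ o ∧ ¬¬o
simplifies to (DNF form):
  False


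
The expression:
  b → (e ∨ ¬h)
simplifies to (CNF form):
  e ∨ ¬b ∨ ¬h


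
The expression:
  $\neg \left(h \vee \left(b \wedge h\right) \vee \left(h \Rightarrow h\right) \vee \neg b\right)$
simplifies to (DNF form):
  $\text{False}$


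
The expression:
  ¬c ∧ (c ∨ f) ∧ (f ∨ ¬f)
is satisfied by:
  {f: True, c: False}


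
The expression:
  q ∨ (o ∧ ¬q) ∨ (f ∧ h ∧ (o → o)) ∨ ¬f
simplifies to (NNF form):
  h ∨ o ∨ q ∨ ¬f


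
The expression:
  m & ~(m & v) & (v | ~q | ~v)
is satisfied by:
  {m: True, v: False}


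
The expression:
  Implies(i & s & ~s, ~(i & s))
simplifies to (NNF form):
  True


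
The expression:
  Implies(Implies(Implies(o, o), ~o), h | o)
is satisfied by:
  {o: True, h: True}
  {o: True, h: False}
  {h: True, o: False}


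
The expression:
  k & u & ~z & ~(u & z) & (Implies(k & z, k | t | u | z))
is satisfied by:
  {u: True, k: True, z: False}


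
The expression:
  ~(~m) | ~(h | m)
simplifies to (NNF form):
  m | ~h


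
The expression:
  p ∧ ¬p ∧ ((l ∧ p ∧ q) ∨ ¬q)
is never true.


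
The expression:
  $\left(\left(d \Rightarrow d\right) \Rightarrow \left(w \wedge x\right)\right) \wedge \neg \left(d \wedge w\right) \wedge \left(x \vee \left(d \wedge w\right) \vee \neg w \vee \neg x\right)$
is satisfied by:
  {w: True, x: True, d: False}


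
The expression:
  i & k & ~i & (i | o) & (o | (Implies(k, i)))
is never true.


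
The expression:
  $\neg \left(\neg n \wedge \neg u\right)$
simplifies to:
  $n \vee u$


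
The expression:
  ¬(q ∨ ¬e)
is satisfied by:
  {e: True, q: False}


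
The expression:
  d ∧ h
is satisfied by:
  {h: True, d: True}


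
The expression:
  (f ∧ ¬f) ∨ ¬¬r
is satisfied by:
  {r: True}


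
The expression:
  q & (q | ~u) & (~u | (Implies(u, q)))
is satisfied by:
  {q: True}


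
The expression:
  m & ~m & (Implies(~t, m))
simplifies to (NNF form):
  False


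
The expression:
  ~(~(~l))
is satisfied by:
  {l: False}


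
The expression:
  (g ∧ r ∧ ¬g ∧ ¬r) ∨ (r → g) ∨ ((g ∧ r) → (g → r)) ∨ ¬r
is always true.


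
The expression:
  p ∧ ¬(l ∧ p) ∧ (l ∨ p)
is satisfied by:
  {p: True, l: False}


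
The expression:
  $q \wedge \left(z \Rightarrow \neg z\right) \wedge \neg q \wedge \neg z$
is never true.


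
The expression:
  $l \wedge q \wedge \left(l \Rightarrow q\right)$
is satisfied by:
  {q: True, l: True}


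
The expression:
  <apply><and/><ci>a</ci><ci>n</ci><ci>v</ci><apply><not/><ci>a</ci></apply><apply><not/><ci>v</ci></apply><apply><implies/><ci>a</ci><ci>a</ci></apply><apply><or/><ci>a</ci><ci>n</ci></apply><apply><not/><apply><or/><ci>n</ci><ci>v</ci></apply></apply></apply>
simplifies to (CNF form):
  <false/>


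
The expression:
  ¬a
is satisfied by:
  {a: False}


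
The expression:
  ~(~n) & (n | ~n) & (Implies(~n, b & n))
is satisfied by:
  {n: True}


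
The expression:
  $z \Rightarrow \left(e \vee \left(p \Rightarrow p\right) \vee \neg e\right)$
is always true.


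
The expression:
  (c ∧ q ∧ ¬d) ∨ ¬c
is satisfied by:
  {q: True, c: False, d: False}
  {q: False, c: False, d: False}
  {d: True, q: True, c: False}
  {d: True, q: False, c: False}
  {c: True, q: True, d: False}


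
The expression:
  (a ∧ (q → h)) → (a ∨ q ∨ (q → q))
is always true.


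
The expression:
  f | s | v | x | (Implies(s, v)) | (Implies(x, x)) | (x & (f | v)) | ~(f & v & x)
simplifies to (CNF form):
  True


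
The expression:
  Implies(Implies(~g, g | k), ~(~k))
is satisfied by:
  {k: True, g: False}
  {g: False, k: False}
  {g: True, k: True}


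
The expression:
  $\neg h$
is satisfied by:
  {h: False}


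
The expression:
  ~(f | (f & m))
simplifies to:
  ~f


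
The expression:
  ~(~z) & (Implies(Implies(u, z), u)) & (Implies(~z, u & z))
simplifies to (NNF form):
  u & z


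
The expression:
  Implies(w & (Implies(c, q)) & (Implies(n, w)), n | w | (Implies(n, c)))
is always true.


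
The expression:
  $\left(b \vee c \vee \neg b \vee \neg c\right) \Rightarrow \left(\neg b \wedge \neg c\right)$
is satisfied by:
  {b: False, c: False}


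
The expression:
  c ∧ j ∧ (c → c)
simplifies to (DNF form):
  c ∧ j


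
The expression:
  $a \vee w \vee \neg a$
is always true.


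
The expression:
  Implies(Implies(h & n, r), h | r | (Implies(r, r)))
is always true.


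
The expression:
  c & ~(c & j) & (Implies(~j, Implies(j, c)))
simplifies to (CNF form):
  c & ~j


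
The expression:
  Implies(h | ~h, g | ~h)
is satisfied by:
  {g: True, h: False}
  {h: False, g: False}
  {h: True, g: True}


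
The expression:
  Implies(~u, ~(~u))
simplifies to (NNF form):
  u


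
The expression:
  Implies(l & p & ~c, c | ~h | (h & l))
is always true.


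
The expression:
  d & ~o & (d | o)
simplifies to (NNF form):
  d & ~o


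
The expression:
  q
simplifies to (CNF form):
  q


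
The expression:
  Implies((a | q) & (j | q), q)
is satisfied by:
  {q: True, a: False, j: False}
  {q: False, a: False, j: False}
  {j: True, q: True, a: False}
  {j: True, q: False, a: False}
  {a: True, q: True, j: False}
  {a: True, q: False, j: False}
  {a: True, j: True, q: True}


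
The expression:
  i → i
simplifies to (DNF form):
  True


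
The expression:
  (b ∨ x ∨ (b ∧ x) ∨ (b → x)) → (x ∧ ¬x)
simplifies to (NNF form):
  False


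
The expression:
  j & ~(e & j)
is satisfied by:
  {j: True, e: False}


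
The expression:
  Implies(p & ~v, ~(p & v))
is always true.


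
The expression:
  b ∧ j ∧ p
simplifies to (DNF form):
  b ∧ j ∧ p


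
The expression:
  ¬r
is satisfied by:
  {r: False}


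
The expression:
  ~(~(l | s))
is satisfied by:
  {l: True, s: True}
  {l: True, s: False}
  {s: True, l: False}


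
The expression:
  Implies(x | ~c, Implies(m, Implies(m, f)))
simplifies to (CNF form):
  (c | f | ~m) & (f | ~m | ~x)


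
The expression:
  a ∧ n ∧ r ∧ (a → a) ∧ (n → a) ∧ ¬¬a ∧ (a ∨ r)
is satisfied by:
  {r: True, a: True, n: True}


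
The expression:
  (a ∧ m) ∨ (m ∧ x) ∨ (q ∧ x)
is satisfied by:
  {a: True, q: True, m: True, x: True}
  {a: True, m: True, x: True, q: False}
  {q: True, m: True, x: True, a: False}
  {m: True, x: True, q: False, a: False}
  {q: True, m: True, a: True, x: False}
  {m: True, a: True, q: False, x: False}
  {a: True, q: True, x: True, m: False}
  {q: True, x: True, a: False, m: False}


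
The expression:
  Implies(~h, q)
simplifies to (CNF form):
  h | q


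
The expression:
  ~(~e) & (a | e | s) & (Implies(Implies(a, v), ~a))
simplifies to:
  e & (~a | ~v)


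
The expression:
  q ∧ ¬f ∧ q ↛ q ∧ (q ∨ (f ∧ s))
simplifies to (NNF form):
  False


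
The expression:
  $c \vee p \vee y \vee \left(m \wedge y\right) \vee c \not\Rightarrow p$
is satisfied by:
  {y: True, c: True, p: True}
  {y: True, c: True, p: False}
  {y: True, p: True, c: False}
  {y: True, p: False, c: False}
  {c: True, p: True, y: False}
  {c: True, p: False, y: False}
  {p: True, c: False, y: False}


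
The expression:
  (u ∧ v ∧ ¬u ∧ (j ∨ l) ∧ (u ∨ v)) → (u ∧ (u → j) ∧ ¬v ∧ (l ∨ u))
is always true.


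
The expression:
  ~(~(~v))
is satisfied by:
  {v: False}


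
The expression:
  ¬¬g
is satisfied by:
  {g: True}


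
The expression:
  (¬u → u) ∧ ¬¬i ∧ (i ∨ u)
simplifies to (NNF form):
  i ∧ u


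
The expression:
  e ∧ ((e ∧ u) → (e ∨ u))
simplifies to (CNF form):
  e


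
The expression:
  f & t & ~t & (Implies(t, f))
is never true.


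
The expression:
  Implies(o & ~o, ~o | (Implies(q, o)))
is always true.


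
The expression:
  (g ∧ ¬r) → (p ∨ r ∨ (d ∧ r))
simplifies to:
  p ∨ r ∨ ¬g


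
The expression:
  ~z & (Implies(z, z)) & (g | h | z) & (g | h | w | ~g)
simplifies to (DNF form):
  (g & ~z) | (h & ~z)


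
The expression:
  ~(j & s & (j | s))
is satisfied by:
  {s: False, j: False}
  {j: True, s: False}
  {s: True, j: False}


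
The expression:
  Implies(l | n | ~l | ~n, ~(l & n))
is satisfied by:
  {l: False, n: False}
  {n: True, l: False}
  {l: True, n: False}


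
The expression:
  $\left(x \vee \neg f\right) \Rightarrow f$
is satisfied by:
  {f: True}


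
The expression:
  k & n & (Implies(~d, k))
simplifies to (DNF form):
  k & n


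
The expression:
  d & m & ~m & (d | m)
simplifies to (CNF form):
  False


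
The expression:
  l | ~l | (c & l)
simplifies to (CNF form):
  True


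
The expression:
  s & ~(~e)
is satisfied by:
  {e: True, s: True}


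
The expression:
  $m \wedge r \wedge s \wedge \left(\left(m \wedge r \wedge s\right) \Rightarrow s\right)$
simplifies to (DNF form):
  $m \wedge r \wedge s$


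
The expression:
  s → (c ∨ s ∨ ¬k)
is always true.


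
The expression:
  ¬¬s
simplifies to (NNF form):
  s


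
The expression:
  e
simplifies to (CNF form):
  e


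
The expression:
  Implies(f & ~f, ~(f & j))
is always true.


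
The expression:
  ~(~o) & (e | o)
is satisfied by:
  {o: True}


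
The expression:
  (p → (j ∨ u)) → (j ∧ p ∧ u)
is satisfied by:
  {p: True, j: False, u: False}
  {p: True, u: True, j: True}


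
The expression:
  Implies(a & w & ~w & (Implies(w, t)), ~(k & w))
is always true.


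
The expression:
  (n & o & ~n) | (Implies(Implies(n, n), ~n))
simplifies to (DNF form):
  ~n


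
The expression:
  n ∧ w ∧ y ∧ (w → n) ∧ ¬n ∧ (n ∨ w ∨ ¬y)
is never true.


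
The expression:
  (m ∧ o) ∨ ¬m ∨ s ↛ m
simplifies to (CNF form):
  o ∨ ¬m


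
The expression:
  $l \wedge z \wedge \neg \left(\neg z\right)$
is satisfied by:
  {z: True, l: True}


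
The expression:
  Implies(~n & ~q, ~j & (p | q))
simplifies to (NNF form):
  n | q | (p & ~j)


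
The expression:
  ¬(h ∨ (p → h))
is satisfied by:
  {p: True, h: False}


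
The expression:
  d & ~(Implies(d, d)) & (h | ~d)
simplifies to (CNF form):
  False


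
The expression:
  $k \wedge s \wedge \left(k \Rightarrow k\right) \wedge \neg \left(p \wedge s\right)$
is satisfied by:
  {s: True, k: True, p: False}


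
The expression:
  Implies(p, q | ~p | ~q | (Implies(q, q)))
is always true.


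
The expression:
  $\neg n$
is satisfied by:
  {n: False}


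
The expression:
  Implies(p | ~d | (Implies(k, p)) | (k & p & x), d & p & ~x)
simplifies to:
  d & (k | p) & (~p | ~x)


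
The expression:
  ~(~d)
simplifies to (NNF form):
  d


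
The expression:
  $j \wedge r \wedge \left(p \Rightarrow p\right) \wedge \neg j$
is never true.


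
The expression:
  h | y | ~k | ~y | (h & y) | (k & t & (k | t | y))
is always true.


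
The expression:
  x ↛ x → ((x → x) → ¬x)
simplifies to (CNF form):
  True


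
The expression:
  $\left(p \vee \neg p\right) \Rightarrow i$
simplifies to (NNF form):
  $i$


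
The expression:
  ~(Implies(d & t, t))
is never true.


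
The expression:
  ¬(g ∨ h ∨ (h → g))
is never true.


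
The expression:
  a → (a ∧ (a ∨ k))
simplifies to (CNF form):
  True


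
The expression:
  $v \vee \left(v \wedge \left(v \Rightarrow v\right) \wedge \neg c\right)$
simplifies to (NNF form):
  $v$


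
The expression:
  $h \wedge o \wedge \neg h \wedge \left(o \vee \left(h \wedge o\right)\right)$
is never true.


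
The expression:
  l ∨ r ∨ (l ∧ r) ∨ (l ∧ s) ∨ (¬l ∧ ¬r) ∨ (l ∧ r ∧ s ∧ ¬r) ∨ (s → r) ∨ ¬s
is always true.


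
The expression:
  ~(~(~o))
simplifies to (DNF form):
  ~o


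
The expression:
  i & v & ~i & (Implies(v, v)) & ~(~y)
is never true.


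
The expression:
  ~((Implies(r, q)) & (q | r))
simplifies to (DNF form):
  ~q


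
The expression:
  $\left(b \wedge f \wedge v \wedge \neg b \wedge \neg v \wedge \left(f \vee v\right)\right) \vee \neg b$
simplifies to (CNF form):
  $\neg b$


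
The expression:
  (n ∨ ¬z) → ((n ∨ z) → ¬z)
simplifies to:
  ¬n ∨ ¬z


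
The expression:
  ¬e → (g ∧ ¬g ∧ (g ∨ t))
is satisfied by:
  {e: True}


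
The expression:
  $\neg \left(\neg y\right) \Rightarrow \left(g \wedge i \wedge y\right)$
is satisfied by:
  {i: True, g: True, y: False}
  {i: True, g: False, y: False}
  {g: True, i: False, y: False}
  {i: False, g: False, y: False}
  {i: True, y: True, g: True}


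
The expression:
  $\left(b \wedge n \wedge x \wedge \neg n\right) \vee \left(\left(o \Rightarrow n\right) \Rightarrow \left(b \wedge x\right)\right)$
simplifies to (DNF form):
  $\left(b \wedge x\right) \vee \left(o \wedge \neg n\right) \vee \left(b \wedge o \wedge x\right) \vee \left(b \wedge o \wedge \neg n\right) \vee \left(b \wedge x \wedge \neg n\right) \vee \left(o \wedge x \wedge \neg n\right) \vee \left(b \wedge o \wedge x \wedge \neg n\right)$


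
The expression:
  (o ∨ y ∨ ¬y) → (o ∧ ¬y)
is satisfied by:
  {o: True, y: False}


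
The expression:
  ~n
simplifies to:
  ~n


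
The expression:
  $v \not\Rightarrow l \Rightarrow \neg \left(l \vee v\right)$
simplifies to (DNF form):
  $l \vee \neg v$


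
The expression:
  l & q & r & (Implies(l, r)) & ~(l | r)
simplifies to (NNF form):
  False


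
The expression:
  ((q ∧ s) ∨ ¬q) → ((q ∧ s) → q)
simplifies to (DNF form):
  True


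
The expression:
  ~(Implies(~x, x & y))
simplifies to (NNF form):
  ~x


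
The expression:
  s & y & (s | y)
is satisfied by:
  {s: True, y: True}


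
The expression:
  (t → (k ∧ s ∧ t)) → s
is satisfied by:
  {t: True, s: True}
  {t: True, s: False}
  {s: True, t: False}


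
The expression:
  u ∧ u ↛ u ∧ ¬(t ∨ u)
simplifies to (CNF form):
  False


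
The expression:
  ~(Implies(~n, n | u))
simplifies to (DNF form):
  ~n & ~u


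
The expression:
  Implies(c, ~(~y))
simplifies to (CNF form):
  y | ~c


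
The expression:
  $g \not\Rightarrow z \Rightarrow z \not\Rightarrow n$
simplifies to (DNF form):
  $z \vee \neg g$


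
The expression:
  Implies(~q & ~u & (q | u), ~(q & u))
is always true.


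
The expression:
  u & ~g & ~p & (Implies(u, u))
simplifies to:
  u & ~g & ~p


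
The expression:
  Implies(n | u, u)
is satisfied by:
  {u: True, n: False}
  {n: False, u: False}
  {n: True, u: True}


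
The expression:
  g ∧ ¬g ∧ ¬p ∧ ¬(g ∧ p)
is never true.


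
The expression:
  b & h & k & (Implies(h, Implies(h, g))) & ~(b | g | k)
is never true.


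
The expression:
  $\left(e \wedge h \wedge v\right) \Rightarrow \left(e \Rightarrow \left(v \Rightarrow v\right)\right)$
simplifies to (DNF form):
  $\text{True}$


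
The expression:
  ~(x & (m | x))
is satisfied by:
  {x: False}


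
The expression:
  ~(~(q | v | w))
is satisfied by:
  {q: True, v: True, w: True}
  {q: True, v: True, w: False}
  {q: True, w: True, v: False}
  {q: True, w: False, v: False}
  {v: True, w: True, q: False}
  {v: True, w: False, q: False}
  {w: True, v: False, q: False}


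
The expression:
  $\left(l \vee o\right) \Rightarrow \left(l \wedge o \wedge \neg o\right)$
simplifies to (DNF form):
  $\neg l \wedge \neg o$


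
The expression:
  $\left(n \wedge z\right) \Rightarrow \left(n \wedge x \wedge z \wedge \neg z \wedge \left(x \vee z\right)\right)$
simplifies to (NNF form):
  $\neg n \vee \neg z$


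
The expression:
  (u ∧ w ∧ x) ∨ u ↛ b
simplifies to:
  u ∧ (w ∨ ¬b) ∧ (x ∨ ¬b)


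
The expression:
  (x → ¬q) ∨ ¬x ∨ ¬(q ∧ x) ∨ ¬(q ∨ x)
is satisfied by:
  {q: False, x: False}
  {x: True, q: False}
  {q: True, x: False}


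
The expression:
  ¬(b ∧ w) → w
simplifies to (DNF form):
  w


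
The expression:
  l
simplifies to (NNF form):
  l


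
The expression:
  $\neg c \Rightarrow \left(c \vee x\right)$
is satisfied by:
  {x: True, c: True}
  {x: True, c: False}
  {c: True, x: False}


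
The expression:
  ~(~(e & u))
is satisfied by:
  {e: True, u: True}


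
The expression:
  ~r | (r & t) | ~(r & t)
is always true.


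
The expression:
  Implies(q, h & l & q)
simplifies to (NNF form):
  ~q | (h & l)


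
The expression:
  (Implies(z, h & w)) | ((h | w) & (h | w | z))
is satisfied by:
  {h: True, w: True, z: False}
  {h: True, w: False, z: False}
  {w: True, h: False, z: False}
  {h: False, w: False, z: False}
  {h: True, z: True, w: True}
  {h: True, z: True, w: False}
  {z: True, w: True, h: False}


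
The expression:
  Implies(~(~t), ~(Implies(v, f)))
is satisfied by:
  {v: True, f: False, t: False}
  {f: False, t: False, v: False}
  {v: True, f: True, t: False}
  {f: True, v: False, t: False}
  {t: True, v: True, f: False}


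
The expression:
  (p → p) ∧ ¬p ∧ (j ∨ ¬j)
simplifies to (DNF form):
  ¬p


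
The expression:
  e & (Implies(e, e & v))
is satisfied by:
  {e: True, v: True}


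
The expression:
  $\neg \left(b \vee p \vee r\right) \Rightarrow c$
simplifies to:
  $b \vee c \vee p \vee r$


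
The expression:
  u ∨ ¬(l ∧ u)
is always true.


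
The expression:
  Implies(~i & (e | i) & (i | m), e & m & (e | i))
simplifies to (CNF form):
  True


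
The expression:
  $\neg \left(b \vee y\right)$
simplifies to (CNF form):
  $\neg b \wedge \neg y$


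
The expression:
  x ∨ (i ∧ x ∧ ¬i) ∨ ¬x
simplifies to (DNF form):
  True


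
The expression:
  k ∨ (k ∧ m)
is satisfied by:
  {k: True}


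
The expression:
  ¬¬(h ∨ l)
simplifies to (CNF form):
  h ∨ l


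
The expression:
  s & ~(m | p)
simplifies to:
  s & ~m & ~p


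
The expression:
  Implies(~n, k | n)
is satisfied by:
  {n: True, k: True}
  {n: True, k: False}
  {k: True, n: False}


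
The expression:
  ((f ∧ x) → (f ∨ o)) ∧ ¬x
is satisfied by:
  {x: False}


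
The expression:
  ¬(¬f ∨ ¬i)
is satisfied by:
  {i: True, f: True}


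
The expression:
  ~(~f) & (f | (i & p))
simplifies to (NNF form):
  f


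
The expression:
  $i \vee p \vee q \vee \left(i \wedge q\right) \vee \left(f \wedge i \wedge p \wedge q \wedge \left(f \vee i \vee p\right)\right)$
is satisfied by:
  {i: True, q: True, p: True}
  {i: True, q: True, p: False}
  {i: True, p: True, q: False}
  {i: True, p: False, q: False}
  {q: True, p: True, i: False}
  {q: True, p: False, i: False}
  {p: True, q: False, i: False}


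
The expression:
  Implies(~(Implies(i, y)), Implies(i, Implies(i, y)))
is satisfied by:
  {y: True, i: False}
  {i: False, y: False}
  {i: True, y: True}


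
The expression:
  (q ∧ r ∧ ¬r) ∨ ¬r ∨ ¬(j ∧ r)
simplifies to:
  ¬j ∨ ¬r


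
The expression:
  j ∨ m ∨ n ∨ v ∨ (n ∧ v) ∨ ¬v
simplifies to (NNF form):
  True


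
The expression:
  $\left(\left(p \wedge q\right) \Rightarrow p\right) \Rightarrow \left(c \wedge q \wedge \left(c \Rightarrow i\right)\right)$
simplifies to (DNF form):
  $c \wedge i \wedge q$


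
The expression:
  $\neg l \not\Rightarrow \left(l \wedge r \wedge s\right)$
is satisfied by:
  {l: False}


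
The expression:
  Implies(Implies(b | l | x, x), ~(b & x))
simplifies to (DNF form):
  ~b | ~x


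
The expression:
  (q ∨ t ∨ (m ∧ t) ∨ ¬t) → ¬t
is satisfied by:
  {t: False}


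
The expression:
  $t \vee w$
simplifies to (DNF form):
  $t \vee w$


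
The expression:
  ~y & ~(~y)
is never true.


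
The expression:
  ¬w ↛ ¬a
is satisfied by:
  {a: True, w: False}


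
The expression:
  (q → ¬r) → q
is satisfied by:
  {q: True}


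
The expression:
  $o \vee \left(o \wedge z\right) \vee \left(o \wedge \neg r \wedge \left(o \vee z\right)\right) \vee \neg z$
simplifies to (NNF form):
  $o \vee \neg z$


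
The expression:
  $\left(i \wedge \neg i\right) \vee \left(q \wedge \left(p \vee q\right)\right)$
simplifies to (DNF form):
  $q$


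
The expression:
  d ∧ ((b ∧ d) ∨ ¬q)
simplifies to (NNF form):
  d ∧ (b ∨ ¬q)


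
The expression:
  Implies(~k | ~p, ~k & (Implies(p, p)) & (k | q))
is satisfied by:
  {q: True, p: True, k: False}
  {q: True, p: False, k: False}
  {k: True, q: True, p: True}
  {k: True, p: True, q: False}


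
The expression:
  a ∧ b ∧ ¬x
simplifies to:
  a ∧ b ∧ ¬x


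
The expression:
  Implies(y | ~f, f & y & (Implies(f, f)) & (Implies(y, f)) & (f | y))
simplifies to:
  f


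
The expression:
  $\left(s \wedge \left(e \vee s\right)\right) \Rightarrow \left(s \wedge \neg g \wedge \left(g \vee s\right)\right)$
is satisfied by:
  {s: False, g: False}
  {g: True, s: False}
  {s: True, g: False}


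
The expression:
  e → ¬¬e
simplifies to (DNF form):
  True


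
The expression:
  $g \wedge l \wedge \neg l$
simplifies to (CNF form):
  $\text{False}$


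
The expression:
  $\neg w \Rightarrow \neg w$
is always true.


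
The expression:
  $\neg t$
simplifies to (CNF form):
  $\neg t$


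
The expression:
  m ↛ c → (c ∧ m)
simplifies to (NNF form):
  c ∨ ¬m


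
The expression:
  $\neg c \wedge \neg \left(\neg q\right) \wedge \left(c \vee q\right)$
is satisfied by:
  {q: True, c: False}


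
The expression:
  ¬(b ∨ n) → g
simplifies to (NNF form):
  b ∨ g ∨ n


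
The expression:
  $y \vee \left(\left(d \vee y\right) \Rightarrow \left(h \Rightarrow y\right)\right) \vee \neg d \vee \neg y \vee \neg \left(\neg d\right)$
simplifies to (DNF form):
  $\text{True}$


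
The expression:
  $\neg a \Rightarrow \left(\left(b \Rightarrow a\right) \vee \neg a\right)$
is always true.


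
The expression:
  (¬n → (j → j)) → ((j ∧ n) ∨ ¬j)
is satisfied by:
  {n: True, j: False}
  {j: False, n: False}
  {j: True, n: True}


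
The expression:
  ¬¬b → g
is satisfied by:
  {g: True, b: False}
  {b: False, g: False}
  {b: True, g: True}


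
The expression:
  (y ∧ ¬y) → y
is always true.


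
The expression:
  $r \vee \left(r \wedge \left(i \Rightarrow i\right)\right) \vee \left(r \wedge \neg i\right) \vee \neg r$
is always true.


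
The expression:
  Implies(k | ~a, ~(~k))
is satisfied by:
  {a: True, k: True}
  {a: True, k: False}
  {k: True, a: False}


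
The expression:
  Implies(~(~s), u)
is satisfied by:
  {u: True, s: False}
  {s: False, u: False}
  {s: True, u: True}


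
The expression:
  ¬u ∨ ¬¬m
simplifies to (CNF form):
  m ∨ ¬u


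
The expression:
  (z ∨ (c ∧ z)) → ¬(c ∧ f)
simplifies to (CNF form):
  ¬c ∨ ¬f ∨ ¬z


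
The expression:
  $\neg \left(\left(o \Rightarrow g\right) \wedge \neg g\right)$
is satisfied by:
  {o: True, g: True}
  {o: True, g: False}
  {g: True, o: False}


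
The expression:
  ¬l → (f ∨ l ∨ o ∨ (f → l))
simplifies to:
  True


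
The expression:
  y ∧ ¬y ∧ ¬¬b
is never true.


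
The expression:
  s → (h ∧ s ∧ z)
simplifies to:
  (h ∧ z) ∨ ¬s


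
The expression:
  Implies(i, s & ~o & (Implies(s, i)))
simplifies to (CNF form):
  (s | ~i) & (~i | ~o)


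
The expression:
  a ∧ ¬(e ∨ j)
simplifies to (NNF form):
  a ∧ ¬e ∧ ¬j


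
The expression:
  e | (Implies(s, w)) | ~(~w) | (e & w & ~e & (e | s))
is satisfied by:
  {e: True, w: True, s: False}
  {e: True, s: False, w: False}
  {w: True, s: False, e: False}
  {w: False, s: False, e: False}
  {e: True, w: True, s: True}
  {e: True, s: True, w: False}
  {w: True, s: True, e: False}


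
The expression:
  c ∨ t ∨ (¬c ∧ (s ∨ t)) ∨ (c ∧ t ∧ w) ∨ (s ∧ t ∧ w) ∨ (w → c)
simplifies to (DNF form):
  c ∨ s ∨ t ∨ ¬w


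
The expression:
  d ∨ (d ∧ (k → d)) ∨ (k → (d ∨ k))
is always true.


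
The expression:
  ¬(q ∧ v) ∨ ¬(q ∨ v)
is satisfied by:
  {v: False, q: False}
  {q: True, v: False}
  {v: True, q: False}


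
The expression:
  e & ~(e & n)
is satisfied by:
  {e: True, n: False}


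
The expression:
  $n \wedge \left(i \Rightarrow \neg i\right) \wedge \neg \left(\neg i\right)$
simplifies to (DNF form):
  $\text{False}$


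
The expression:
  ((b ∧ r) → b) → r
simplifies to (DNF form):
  r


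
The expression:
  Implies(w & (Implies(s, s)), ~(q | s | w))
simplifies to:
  ~w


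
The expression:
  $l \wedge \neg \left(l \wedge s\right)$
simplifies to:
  $l \wedge \neg s$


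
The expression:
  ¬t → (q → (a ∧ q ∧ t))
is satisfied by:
  {t: True, q: False}
  {q: False, t: False}
  {q: True, t: True}


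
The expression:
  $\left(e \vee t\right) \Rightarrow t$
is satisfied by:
  {t: True, e: False}
  {e: False, t: False}
  {e: True, t: True}


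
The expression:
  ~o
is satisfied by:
  {o: False}


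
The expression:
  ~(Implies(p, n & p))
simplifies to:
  p & ~n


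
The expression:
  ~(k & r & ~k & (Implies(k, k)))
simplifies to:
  True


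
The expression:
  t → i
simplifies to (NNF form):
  i ∨ ¬t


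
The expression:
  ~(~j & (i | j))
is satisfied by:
  {j: True, i: False}
  {i: False, j: False}
  {i: True, j: True}


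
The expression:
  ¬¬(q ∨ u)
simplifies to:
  q ∨ u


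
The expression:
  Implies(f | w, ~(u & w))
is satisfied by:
  {w: False, u: False}
  {u: True, w: False}
  {w: True, u: False}


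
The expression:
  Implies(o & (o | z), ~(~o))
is always true.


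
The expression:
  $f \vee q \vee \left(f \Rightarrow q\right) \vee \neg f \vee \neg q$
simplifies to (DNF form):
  $\text{True}$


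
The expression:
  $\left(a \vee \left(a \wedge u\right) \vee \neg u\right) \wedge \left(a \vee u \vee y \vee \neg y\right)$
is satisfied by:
  {a: True, u: False}
  {u: False, a: False}
  {u: True, a: True}


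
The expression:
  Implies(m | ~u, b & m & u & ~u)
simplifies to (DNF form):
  u & ~m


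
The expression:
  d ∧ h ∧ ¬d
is never true.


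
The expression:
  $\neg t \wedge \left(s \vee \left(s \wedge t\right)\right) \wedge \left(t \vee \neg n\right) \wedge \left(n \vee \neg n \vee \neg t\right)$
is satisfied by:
  {s: True, n: False, t: False}


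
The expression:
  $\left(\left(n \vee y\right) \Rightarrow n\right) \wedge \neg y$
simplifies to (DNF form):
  $\neg y$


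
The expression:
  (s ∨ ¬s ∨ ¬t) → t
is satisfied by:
  {t: True}


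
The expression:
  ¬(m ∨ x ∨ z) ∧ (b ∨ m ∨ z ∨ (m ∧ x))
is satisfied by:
  {b: True, x: False, z: False, m: False}


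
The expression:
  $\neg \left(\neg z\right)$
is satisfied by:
  {z: True}


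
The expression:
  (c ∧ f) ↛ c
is never true.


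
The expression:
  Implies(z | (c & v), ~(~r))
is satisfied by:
  {r: True, c: False, v: False, z: False}
  {r: True, v: True, c: False, z: False}
  {r: True, c: True, v: False, z: False}
  {r: True, v: True, c: True, z: False}
  {r: True, z: True, c: False, v: False}
  {r: True, z: True, v: True, c: False}
  {r: True, z: True, c: True, v: False}
  {r: True, z: True, v: True, c: True}
  {z: False, c: False, v: False, r: False}
  {v: True, z: False, c: False, r: False}
  {c: True, z: False, v: False, r: False}


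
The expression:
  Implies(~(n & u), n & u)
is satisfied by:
  {u: True, n: True}


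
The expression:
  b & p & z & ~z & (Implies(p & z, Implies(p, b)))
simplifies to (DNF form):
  False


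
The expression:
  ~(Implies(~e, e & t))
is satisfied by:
  {e: False}


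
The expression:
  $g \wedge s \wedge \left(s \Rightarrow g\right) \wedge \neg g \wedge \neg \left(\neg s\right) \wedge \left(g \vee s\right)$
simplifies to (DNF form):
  $\text{False}$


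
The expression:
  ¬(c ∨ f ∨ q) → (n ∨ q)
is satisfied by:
  {n: True, q: True, c: True, f: True}
  {n: True, q: True, c: True, f: False}
  {n: True, q: True, f: True, c: False}
  {n: True, q: True, f: False, c: False}
  {n: True, c: True, f: True, q: False}
  {n: True, c: True, f: False, q: False}
  {n: True, c: False, f: True, q: False}
  {n: True, c: False, f: False, q: False}
  {q: True, c: True, f: True, n: False}
  {q: True, c: True, f: False, n: False}
  {q: True, f: True, c: False, n: False}
  {q: True, f: False, c: False, n: False}
  {c: True, f: True, q: False, n: False}
  {c: True, q: False, f: False, n: False}
  {f: True, q: False, c: False, n: False}


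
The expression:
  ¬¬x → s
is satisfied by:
  {s: True, x: False}
  {x: False, s: False}
  {x: True, s: True}


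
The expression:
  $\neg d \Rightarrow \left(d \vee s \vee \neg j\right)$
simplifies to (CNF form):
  $d \vee s \vee \neg j$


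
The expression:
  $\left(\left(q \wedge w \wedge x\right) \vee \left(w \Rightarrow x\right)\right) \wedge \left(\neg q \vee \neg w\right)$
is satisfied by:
  {x: True, w: False, q: False}
  {x: False, w: False, q: False}
  {q: True, x: True, w: False}
  {q: True, x: False, w: False}
  {w: True, x: True, q: False}


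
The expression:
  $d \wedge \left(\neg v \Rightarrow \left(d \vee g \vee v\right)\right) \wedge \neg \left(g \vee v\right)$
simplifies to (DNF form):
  $d \wedge \neg g \wedge \neg v$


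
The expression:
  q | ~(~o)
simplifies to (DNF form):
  o | q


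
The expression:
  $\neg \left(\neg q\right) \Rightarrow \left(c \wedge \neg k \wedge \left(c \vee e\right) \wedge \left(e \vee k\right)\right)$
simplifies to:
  $\left(c \wedge e \wedge \neg k\right) \vee \neg q$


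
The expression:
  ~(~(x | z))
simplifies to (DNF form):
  x | z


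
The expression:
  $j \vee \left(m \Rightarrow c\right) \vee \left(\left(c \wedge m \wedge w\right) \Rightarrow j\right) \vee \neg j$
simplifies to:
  $\text{True}$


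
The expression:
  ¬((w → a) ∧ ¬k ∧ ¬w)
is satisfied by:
  {k: True, w: True}
  {k: True, w: False}
  {w: True, k: False}


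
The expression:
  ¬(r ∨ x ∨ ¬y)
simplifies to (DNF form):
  y ∧ ¬r ∧ ¬x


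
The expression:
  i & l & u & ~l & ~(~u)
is never true.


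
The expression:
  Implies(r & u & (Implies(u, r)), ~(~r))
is always true.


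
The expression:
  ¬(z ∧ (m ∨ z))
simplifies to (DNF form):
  ¬z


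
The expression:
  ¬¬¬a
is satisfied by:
  {a: False}


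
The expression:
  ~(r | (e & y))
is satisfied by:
  {e: False, r: False, y: False}
  {y: True, e: False, r: False}
  {e: True, y: False, r: False}


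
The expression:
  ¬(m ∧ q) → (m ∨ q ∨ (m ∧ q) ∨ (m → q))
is always true.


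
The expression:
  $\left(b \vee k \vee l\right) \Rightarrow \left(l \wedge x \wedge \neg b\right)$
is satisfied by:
  {x: True, k: False, b: False, l: False}
  {x: False, k: False, b: False, l: False}
  {l: True, x: True, k: False, b: False}
  {k: True, l: True, x: True, b: False}


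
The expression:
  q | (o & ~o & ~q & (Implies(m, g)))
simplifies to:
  q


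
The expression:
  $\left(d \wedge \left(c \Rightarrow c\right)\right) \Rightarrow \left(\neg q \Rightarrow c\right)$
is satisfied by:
  {q: True, c: True, d: False}
  {q: True, c: False, d: False}
  {c: True, q: False, d: False}
  {q: False, c: False, d: False}
  {d: True, q: True, c: True}
  {d: True, q: True, c: False}
  {d: True, c: True, q: False}


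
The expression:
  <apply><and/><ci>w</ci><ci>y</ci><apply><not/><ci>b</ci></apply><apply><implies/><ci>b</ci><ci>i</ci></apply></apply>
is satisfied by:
  {w: True, y: True, b: False}


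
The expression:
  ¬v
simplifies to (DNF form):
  ¬v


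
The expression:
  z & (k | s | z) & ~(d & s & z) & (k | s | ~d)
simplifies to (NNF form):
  z & (k | ~d) & (~d | ~s)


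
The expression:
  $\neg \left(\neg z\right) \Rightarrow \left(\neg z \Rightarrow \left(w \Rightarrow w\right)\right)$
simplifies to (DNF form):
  $\text{True}$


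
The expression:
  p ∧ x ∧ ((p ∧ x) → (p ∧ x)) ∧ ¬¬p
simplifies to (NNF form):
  p ∧ x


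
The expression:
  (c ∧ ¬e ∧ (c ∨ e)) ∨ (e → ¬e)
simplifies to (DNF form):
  ¬e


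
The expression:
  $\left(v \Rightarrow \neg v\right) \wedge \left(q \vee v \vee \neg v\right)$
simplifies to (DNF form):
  $\neg v$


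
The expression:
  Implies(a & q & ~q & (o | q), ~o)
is always true.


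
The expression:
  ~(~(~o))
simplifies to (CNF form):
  ~o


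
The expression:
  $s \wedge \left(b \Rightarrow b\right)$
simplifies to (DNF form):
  $s$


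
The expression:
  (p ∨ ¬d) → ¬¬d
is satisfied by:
  {d: True}


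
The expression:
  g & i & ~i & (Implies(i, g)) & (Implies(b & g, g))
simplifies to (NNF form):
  False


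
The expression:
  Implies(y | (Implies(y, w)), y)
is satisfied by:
  {y: True}


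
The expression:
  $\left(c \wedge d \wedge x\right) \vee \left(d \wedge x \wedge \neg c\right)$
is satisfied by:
  {d: True, x: True}


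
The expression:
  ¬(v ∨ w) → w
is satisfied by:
  {v: True, w: True}
  {v: True, w: False}
  {w: True, v: False}


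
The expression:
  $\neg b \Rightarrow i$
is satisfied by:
  {i: True, b: True}
  {i: True, b: False}
  {b: True, i: False}


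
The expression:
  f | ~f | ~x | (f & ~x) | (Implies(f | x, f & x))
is always true.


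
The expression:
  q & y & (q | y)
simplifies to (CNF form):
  q & y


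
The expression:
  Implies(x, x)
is always true.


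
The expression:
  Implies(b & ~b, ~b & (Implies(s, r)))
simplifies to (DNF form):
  True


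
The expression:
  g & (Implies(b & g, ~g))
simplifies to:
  g & ~b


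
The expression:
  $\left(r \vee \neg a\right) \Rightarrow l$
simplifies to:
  $l \vee \left(a \wedge \neg r\right)$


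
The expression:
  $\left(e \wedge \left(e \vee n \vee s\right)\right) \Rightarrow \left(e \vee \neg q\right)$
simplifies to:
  $\text{True}$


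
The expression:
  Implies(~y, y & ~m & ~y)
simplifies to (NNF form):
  y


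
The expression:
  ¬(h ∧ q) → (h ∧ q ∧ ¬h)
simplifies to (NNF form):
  h ∧ q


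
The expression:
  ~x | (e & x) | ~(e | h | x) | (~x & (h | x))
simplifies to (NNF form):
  e | ~x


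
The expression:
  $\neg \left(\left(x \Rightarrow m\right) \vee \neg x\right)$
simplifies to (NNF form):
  $x \wedge \neg m$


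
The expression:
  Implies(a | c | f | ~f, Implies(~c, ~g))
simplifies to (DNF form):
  c | ~g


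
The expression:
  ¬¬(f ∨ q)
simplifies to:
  f ∨ q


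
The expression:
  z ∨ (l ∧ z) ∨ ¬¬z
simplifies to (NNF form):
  z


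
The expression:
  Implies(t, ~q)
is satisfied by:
  {t: False, q: False}
  {q: True, t: False}
  {t: True, q: False}
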